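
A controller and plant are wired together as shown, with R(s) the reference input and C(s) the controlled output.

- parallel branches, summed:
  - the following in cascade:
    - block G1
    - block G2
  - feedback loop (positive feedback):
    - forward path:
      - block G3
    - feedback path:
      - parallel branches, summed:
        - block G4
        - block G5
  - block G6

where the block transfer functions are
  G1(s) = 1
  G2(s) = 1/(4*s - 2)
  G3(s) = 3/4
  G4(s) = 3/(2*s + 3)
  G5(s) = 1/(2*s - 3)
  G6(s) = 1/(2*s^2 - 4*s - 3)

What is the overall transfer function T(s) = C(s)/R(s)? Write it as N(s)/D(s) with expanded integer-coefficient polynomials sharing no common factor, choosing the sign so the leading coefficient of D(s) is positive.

First reduce the diagram to T(s).

Step 1 - cascade G1, G2; result 1/(4*s - 2)
Step 2 - reduce the parallel group G4, G5; result (8*s - 6)/(4*s^2 - 9)
Step 3 - apply the feedback formula to G3, (G4+G5); result (12*s^2 - 27)/(16*s^2 - 24*s - 18)
Step 4 - parallel reduction of (G1*G2), [G3/(1-G3*(G4+G5))], G6; the result is T(s) itself (integer coefficients, no common factor, positive leading denominator coefficient)

Answer: (24*s^5 - 52*s^4 - 78*s^3 + 124*s^2 + 57*s - 18)/(32*s^5 - 128*s^4 + 68*s^3 + 138*s^2 - 18*s - 27)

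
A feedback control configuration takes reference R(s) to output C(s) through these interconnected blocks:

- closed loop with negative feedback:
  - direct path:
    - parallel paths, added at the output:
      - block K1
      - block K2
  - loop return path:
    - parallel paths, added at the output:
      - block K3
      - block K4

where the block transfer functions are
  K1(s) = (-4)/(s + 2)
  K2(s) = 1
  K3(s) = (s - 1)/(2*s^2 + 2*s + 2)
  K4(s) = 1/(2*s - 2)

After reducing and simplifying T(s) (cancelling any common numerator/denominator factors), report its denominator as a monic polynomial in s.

First reduce the diagram to T(s).

Step 1 - sum the parallel branches K1, K2: (s - 2)/(s + 2)
Step 2 - reduce the parallel group K3, K4: (2*s^2 - s + 2)/(2*s^3 - 2)
Step 3 - feedback reduction of (K1+K2), (K3+K4): (2*s^4 - 4*s^3 - 2*s + 4)/(2*s^4 + 6*s^3 - 5*s^2 + 2*s - 8)
The result of step 3 is T(s) in lowest terms. Its denominator has leading coefficient 2; dividing the denominator through by 2 makes it monic.

Answer: s^4 + 3*s^3 - 5*s^2/2 + s - 4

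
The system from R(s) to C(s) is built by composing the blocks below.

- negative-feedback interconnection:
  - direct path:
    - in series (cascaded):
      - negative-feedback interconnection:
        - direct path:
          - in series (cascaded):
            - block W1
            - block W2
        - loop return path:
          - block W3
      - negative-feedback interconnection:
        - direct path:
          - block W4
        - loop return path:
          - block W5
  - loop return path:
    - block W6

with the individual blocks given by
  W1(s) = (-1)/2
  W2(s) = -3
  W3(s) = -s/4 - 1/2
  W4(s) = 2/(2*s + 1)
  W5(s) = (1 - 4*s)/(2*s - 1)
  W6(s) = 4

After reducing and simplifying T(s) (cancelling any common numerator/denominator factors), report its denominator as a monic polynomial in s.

1. series reduction of W1, W2; result 3/2
2. close the feedback loop around (W1*W2), W3; result (-12)/(3*s - 2)
3. feedback reduction of W4, W5; result (4*s - 2)/(4*s^2 - 8*s + 1)
4. cascade [(W1*W2)/(1+(W1*W2)*W3)], [W4/(1+W4*W5)]; result (24 - 48*s)/(12*s^3 - 32*s^2 + 19*s - 2)
5. feedback reduction of ([(W1*W2)/(1+(W1*W2)*W3)]*[W4/(1+W4*W5)]), W6; result (24 - 48*s)/(12*s^3 - 32*s^2 - 173*s + 94)
Step 5 gives the fully reduced T(s), with no common factor left to cancel. The denominator's leading coefficient is 12, so divide each of its coefficients by 12 to get the monic form.

Answer: s^3 - 8*s^2/3 - 173*s/12 + 47/6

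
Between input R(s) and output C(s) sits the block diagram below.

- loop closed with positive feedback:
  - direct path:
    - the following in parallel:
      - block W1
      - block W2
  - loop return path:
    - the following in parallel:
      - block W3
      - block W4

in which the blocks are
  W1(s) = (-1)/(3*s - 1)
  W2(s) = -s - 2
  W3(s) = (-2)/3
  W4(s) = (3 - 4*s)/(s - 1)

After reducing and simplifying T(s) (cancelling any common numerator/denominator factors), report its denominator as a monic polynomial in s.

1. sum the parallel branches W1, W2 gives (-3*s^2 - 5*s + 1)/(3*s - 1)
2. reduce the parallel group W3, W4 gives (11 - 14*s)/(3*s - 3)
3. feedback reduction of (W1+W2), (W3+W4) gives (9*s^3 + 6*s^2 - 18*s + 3)/(42*s^3 + 28*s^2 - 57*s + 8)
T(s) is the step-3 result (common factors already cancelled). Leading coefficient of the denominator: 42. Divide through by 42 for the monic polynomial.

Final answer: s^3 + 2*s^2/3 - 19*s/14 + 4/21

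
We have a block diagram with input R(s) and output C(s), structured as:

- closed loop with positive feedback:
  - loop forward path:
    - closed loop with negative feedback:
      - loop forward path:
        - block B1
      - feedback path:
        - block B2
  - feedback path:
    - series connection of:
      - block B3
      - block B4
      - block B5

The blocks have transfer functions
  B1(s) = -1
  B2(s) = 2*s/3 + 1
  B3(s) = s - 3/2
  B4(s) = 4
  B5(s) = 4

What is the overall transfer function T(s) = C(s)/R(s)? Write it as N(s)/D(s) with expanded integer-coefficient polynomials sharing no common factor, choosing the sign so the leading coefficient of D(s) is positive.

First reduce the diagram to T(s).

Step 1. reduce the feedback loop with forward B1 and return B2; result 3/(2*s)
Step 2. combine B3, B4, B5 in series; result 16*s - 24
Step 3. collapse the loop ([B1/(1+B1*B2)] forward, (B3*B4*B5) return), giving the overall T(s)

Answer: (-3)/(46*s - 72)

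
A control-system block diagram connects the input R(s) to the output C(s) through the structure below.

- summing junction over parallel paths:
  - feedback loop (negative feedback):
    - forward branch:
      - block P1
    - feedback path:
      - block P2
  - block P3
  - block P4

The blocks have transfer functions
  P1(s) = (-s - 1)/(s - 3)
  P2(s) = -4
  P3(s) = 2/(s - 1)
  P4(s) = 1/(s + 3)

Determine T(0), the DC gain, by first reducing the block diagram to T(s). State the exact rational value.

Answer: -8/3

Working:
Step 1 - collapse the loop (P1 forward, P2 return) gives (-s - 1)/(5*s + 1)
Step 2 - parallel reduction of [P1/(1+P1*P2)], P3, P4 gives (-s^3 + 12*s^2 + 29*s + 8)/(5*s^3 + 11*s^2 - 13*s - 3)
The step-2 result is T(s). Setting s = 0: T(0) = 8/(-3) = -8/3.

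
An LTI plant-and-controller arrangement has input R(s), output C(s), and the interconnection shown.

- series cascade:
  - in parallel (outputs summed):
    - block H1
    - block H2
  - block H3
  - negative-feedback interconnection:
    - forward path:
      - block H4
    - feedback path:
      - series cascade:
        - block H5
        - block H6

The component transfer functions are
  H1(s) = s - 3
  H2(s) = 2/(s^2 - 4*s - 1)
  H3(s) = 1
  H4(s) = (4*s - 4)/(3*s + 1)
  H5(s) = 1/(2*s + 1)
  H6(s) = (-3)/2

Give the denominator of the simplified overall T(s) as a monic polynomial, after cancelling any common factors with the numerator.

Answer: s^4 - 25*s^3/6 + 5*s^2/6 - 9*s/2 - 7/6

Working:
[1] add H1, H2 (parallel) -> (s^3 - 7*s^2 + 11*s + 5)/(s^2 - 4*s - 1)
[2] reduce the series chain H5, H6 -> (-3)/(4*s + 2)
[3] close the feedback loop around H4, (H5*H6) -> (8*s^2 - 4*s - 4)/(6*s^2 - s + 7)
[4] multiply (H1+H2), H3, [H4/(1+H4*(H5*H6))] (series) -> (8*s^5 - 60*s^4 + 112*s^3 + 24*s^2 - 64*s - 20)/(6*s^4 - 25*s^3 + 5*s^2 - 27*s - 7)
Step 4 gives the fully reduced T(s), with no common factor left to cancel. The denominator's leading coefficient is 6, so divide each of its coefficients by 6 to get the monic form.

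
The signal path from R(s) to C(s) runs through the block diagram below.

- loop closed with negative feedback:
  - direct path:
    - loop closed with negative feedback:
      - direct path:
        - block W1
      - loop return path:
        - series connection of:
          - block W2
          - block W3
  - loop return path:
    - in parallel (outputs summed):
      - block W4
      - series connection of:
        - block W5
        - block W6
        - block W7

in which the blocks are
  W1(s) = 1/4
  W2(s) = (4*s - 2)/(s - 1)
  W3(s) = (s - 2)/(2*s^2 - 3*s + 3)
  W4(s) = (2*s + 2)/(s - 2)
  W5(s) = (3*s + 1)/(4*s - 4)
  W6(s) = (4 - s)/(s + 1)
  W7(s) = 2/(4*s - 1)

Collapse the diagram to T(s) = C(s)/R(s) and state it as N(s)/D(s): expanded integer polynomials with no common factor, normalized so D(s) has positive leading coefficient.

Step 1: reduce the series chain W2, W3 gives (4*s^2 - 10*s + 4)/(2*s^3 - 5*s^2 + 6*s - 3)
Step 2: feedback reduction of W1, (W2*W3) gives (2*s^3 - 5*s^2 + 6*s - 3)/(8*s^3 - 16*s^2 + 14*s - 8)
Step 3: cascade W5, W6, W7 gives (-3*s^2 + 11*s + 4)/(8*s^3 - 2*s^2 - 8*s + 2)
Step 4: add W4, (W5*W6*W7) (parallel) gives (16*s^4 + 9*s^3 - 3*s^2 - 30*s - 4)/(8*s^4 - 18*s^3 - 4*s^2 + 18*s - 4)
Step 5: feedback reduction of [W1/(1+W1*(W2*W3))], (W4+(W5*W6*W7)), which is the overall transfer function T(s) = C(s)/R(s) in lowest terms

Final answer: (16*s^5 - 44*s^4 + 26*s^3 + 20*s^2 - 54*s + 12)/(96*s^5 - 142*s^4 + 33*s^3 + 61*s^2 - 46*s + 44)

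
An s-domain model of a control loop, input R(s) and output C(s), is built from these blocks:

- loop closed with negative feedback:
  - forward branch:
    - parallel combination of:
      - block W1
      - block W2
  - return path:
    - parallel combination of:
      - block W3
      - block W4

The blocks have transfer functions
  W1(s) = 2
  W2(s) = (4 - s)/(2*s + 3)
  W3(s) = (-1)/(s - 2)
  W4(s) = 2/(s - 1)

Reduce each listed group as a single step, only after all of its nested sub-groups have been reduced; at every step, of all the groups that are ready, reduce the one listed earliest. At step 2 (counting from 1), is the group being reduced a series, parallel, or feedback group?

The answer is parallel.

Reasoning:
[1] combine W1, W2 in parallel
[2] combine W3, W4 in parallel
[3] close the feedback loop around (W1+W2), (W3+W4)
At step 2 the group reduced is parallel.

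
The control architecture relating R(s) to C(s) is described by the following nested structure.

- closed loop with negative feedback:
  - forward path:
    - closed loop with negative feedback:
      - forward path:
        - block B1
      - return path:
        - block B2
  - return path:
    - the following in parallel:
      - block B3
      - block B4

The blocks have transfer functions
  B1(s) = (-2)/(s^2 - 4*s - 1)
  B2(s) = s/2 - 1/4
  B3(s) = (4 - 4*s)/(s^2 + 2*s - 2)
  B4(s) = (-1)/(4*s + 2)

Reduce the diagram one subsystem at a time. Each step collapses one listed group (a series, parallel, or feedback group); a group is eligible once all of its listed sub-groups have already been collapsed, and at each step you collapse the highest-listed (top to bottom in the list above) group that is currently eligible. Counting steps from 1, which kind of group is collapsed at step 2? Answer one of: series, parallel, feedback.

Answer: parallel

Working:
(1) feedback reduction of B1, B2
(2) combine B3, B4 in parallel
(3) feedback reduction of [B1/(1+B1*B2)], (B3+B4)
The group at step 2 is a parallel group.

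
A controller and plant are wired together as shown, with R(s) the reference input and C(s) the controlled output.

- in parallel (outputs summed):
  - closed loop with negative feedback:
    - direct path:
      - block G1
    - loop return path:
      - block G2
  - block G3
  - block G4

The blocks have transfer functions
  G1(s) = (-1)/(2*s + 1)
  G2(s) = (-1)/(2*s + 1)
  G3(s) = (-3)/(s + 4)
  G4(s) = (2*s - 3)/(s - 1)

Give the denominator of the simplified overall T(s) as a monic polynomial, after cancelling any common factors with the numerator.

(1) apply the feedback formula to G1, G2: (-2*s - 1)/(4*s^2 + 4*s + 2)
(2) reduce the parallel group [G1/(1+G1*G2)], G3, G4: (8*s^4 + 14*s^3 - 31*s^2 - 27*s - 14)/(4*s^4 + 16*s^3 - 2*s^2 - 10*s - 8)
The result of step 2 is T(s) in lowest terms. Its denominator has leading coefficient 4; dividing the denominator through by 4 makes it monic.

Answer: s^4 + 4*s^3 - s^2/2 - 5*s/2 - 2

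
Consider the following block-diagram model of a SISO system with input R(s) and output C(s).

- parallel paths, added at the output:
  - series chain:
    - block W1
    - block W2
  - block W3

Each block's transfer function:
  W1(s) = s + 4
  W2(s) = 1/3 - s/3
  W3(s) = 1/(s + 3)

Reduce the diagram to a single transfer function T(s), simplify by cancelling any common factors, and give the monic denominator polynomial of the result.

[1] cascade W1, W2: -s^2/3 - s + 4/3
[2] add (W1*W2), W3 (parallel): (-s^3 - 6*s^2 - 5*s + 15)/(3*s + 9)
T(s) is the step-2 result (common factors already cancelled). Leading coefficient of the denominator: 3. Divide through by 3 for the monic polynomial.

Answer: s + 3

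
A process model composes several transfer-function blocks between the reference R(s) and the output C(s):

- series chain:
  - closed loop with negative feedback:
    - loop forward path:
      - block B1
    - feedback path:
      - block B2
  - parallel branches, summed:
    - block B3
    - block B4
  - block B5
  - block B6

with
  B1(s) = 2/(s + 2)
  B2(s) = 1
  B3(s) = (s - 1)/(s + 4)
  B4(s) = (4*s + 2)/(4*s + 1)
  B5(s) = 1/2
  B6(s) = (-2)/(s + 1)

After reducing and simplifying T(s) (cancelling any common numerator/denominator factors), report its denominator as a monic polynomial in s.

The answer is s^3 + 33*s^2/4 + 18*s + 4.

Reasoning:
(1) feedback reduction of B1, B2, giving 2/(s + 4)
(2) parallel reduction of B3, B4, giving (8*s^2 + 15*s + 7)/(4*s^2 + 17*s + 4)
(3) reduce the series chain [B1/(1+B1*B2)], (B3+B4), B5, B6, giving (-16*s - 14)/(4*s^3 + 33*s^2 + 72*s + 16)
Step 3 gives the fully reduced T(s), with no common factor left to cancel. The denominator's leading coefficient is 4, so divide each of its coefficients by 4 to get the monic form.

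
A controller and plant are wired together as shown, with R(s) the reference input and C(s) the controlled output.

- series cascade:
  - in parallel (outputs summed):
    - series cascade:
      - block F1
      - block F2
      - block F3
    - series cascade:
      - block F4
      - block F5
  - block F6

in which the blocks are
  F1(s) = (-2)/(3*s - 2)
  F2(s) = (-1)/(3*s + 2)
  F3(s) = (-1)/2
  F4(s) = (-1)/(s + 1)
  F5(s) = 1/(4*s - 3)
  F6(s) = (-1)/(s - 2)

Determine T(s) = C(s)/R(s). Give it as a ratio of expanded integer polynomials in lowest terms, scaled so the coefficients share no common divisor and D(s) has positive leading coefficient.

Answer: (13*s^2 + s - 7)/(36*s^5 - 63*s^4 - 61*s^3 + 82*s^2 + 20*s - 24)

Working:
Step 1. reduce the series chain F1, F2, F3 = (-1)/(9*s^2 - 4)
Step 2. multiply F4, F5 (series) = (-1)/(4*s^2 + s - 3)
Step 3. parallel reduction of (F1*F2*F3), (F4*F5) = (-13*s^2 - s + 7)/(36*s^4 + 9*s^3 - 43*s^2 - 4*s + 12)
Step 4. reduce the series chain ((F1*F2*F3)+(F4*F5)), F6: this yields T(s), and no further normalization is needed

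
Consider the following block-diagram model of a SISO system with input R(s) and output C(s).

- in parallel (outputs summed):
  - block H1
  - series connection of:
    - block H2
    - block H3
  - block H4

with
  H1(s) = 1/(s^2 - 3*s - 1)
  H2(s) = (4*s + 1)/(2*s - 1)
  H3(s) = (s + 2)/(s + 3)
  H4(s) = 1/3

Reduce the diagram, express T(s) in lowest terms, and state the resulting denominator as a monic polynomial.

First reduce the diagram to T(s).

Step 1 - reduce the series chain H2, H3 gives (4*s^2 + 9*s + 2)/(2*s^2 + 5*s - 3)
Step 2 - reduce the parallel group H1, (H2*H3), H4 gives (14*s^4 - 10*s^3 - 101*s^2 - 26*s - 12)/(6*s^4 - 3*s^3 - 60*s^2 + 12*s + 9)
The result of step 2 is T(s) in lowest terms. Its denominator has leading coefficient 6; dividing the denominator through by 6 makes it monic.

Answer: s^4 - s^3/2 - 10*s^2 + 2*s + 3/2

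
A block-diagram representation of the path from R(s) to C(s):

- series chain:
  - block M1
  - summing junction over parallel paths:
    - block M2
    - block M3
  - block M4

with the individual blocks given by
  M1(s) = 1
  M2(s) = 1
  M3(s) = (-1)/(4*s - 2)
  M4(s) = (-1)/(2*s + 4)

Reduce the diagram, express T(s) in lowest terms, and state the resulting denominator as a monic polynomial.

Reducing step by step:

[1] add M2, M3 (parallel); result (4*s - 3)/(4*s - 2)
[2] series reduction of M1, (M2+M3), M4; result (3 - 4*s)/(8*s^2 + 12*s - 8)
The result of step 2 is T(s) in lowest terms. Its denominator has leading coefficient 8; dividing the denominator through by 8 makes it monic.

Answer: s^2 + 3*s/2 - 1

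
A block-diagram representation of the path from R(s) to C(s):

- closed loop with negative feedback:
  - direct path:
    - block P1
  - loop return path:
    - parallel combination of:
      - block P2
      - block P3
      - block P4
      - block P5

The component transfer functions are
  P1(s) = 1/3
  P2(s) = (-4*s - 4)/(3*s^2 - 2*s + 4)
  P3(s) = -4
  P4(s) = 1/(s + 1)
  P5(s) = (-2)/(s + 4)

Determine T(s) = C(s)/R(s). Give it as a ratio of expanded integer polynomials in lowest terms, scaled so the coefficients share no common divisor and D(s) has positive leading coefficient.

[1] add P2, P3, P4, P5 (parallel); result (-12*s^4 - 59*s^3 - 40*s^2 - 92*s - 72)/(3*s^4 + 13*s^3 + 6*s^2 + 12*s + 16)
[2] collapse the loop (P1 forward, (P2+P3+P4+P5) return), giving the overall T(s)

Final answer: (-3*s^4 - 13*s^3 - 6*s^2 - 12*s - 16)/(3*s^4 + 20*s^3 + 22*s^2 + 56*s + 24)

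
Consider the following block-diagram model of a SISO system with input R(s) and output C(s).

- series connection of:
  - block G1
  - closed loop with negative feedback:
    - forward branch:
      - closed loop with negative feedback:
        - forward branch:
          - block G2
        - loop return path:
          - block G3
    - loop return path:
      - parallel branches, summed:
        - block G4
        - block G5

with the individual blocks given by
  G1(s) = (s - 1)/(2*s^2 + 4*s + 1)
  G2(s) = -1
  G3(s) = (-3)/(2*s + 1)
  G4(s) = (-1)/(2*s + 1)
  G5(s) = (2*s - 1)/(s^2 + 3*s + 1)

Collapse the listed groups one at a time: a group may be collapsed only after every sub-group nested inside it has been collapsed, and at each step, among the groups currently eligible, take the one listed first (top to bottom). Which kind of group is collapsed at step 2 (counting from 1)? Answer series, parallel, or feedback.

Answer: parallel

Working:
Step 1: collapse the loop (G2 forward, G3 return)
Step 2: sum the parallel branches G4, G5
Step 3: feedback reduction of [G2/(1+G2*G3)], (G4+G5)
Step 4: cascade G1, [[G2/(1+G2*G3)]/(1+[G2/(1+G2*G3)]*(G4+G5))]
Step 2 collapses a parallel group.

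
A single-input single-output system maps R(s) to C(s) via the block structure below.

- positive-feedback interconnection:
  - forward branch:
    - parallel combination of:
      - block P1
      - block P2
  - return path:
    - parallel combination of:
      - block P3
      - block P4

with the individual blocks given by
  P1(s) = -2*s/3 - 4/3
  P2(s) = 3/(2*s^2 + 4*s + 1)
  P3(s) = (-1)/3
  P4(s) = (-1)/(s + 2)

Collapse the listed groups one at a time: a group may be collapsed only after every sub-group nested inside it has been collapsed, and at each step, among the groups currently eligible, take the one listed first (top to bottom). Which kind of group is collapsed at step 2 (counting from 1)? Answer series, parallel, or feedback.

The answer is parallel.

Reasoning:
Step 1: parallel reduction of P1, P2
Step 2: combine P3, P4 in parallel
Step 3: reduce the feedback loop with forward (P1+P2) and return (P3+P4)
The group at step 2 is a parallel group.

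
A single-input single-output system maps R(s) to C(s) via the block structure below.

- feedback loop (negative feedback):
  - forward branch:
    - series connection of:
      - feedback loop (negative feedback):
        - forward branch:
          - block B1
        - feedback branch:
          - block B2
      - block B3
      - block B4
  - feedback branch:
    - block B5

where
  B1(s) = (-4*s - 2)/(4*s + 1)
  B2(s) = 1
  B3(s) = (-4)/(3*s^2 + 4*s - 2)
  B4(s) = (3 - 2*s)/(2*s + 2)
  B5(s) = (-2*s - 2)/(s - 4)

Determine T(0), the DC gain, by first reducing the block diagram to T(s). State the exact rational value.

(1) feedback reduction of B1, B2 -> 4*s + 2
(2) combine [B1/(1+B1*B2)], B3, B4 in series -> (16*s^2 - 16*s - 12)/(3*s^3 + 7*s^2 + 2*s - 2)
(3) close the feedback loop around ([B1/(1+B1*B2)]*B3*B4), B5 -> (16*s^3 - 80*s^2 + 52*s + 48)/(3*s^4 - 37*s^3 - 26*s^2 + 46*s + 32)
Evaluating the step-3 result (the overall T(s)) at s = 0 gives T(0) = 48/32 = 3/2.

Therefore the answer is 3/2.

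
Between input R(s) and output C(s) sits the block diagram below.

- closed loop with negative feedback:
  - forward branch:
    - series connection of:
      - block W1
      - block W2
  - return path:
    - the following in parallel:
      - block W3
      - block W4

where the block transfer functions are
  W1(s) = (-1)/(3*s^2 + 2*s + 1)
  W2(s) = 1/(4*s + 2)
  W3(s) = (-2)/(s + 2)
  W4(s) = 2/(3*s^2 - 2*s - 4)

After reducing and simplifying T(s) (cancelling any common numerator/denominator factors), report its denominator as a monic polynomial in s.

Step 1: combine W1, W2 in series -> (-1)/(12*s^3 + 14*s^2 + 8*s + 2)
Step 2: parallel reduction of W3, W4 -> (-6*s^2 + 6*s + 12)/(3*s^3 + 4*s^2 - 8*s - 8)
Step 3: collapse the loop ((W1*W2) forward, (W3+W4) return) -> (-3*s^3 - 4*s^2 + 8*s + 8)/(36*s^6 + 90*s^5 - 16*s^4 - 170*s^3 - 162*s^2 - 86*s - 28)
T(s) is the step-3 result (common factors already cancelled). Leading coefficient of the denominator: 36. Divide through by 36 for the monic polynomial.

Hence the answer: s^6 + 5*s^5/2 - 4*s^4/9 - 85*s^3/18 - 9*s^2/2 - 43*s/18 - 7/9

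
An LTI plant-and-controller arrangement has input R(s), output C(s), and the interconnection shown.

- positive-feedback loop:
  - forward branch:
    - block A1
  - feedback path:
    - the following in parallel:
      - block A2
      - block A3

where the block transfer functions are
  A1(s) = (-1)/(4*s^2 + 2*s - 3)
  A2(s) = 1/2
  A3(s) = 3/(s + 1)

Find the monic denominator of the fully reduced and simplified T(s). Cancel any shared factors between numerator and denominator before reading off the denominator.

Answer: s^3 + 3*s^2/2 - s/8 + 1/8

Working:
Step 1. parallel reduction of A2, A3 gives (s + 7)/(2*s + 2)
Step 2. feedback reduction of A1, (A2+A3) gives (-2*s - 2)/(8*s^3 + 12*s^2 - s + 1)
That last expression is T(s), already simplified. Scaling its denominator by 1/8 (the reciprocal of the leading coefficient) yields the monic denominator.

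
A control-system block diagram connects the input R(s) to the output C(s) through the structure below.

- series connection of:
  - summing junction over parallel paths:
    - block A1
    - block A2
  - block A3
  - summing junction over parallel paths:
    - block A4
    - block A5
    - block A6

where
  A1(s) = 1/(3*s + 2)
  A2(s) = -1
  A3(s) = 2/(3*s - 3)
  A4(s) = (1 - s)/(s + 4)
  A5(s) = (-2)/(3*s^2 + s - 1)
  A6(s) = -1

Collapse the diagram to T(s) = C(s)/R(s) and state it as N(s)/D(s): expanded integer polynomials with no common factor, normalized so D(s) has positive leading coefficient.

1. parallel reduction of A1, A2, giving (-3*s - 1)/(3*s + 2)
2. parallel reduction of A4, A5, A6, giving (-6*s^3 - 11*s^2 - 3*s - 5)/(3*s^3 + 13*s^2 + 3*s - 4)
3. series reduction of (A1+A2), A3, (A4+A5+A6); the result is T(s) itself (integer coefficients, no common factor, positive leading denominator coefficient)

Therefore the answer is (36*s^4 + 78*s^3 + 40*s^2 + 36*s + 10)/(27*s^5 + 108*s^4 - 30*s^3 - 123*s^2 - 6*s + 24).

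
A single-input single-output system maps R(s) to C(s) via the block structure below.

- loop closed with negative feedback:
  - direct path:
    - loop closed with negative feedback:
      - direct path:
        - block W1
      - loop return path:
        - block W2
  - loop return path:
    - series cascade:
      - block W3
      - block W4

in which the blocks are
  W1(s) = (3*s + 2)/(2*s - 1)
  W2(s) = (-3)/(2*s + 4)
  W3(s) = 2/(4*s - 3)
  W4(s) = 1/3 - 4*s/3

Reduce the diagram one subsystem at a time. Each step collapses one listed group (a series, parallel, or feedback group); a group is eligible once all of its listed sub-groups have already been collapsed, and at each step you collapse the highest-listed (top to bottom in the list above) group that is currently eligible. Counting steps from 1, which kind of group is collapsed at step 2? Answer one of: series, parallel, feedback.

(1) close the feedback loop around W1, W2
(2) cascade W3, W4
(3) close the feedback loop around [W1/(1+W1*W2)], (W3*W4)
Step 2: series.

Answer: series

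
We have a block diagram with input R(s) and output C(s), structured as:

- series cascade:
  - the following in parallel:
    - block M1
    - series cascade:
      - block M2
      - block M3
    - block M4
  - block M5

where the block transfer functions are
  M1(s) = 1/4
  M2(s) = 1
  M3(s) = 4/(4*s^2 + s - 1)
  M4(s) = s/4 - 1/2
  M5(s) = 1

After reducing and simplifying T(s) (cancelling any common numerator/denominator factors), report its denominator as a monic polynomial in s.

First reduce the diagram to T(s).

1. combine M2, M3 in series gives 4/(4*s^2 + s - 1)
2. parallel reduction of M1, (M2*M3), M4 gives (4*s^3 - 3*s^2 - 2*s + 17)/(16*s^2 + 4*s - 4)
3. combine (M1+(M2*M3)+M4), M5 in series gives (4*s^3 - 3*s^2 - 2*s + 17)/(16*s^2 + 4*s - 4)
Step 3 gives the fully reduced T(s), with no common factor left to cancel. The denominator's leading coefficient is 16, so divide each of its coefficients by 16 to get the monic form.

Answer: s^2 + s/4 - 1/4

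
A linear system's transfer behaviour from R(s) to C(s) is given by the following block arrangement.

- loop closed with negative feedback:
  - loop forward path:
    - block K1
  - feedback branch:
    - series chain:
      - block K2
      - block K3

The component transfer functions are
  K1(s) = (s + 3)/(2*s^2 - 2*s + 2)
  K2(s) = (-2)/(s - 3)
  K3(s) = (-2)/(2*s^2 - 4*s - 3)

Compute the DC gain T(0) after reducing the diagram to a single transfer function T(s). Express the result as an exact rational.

The answer is 9/10.

Reasoning:
(1) reduce the series chain K2, K3; result 4/(2*s^3 - 10*s^2 + 9*s + 9)
(2) close the feedback loop around K1, (K2*K3); result (2*s^4 - 4*s^3 - 21*s^2 + 36*s + 27)/(4*s^5 - 24*s^4 + 42*s^3 - 20*s^2 + 4*s + 30)
DC gain: substitute s = 0 into T(s) from step 2: T(0) = 27/30 = 9/10.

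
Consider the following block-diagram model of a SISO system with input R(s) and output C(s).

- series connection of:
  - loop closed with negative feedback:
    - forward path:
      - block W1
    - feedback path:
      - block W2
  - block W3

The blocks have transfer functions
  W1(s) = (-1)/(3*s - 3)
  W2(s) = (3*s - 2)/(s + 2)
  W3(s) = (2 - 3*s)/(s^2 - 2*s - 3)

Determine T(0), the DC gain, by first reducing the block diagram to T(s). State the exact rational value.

(1) close the feedback loop around W1, W2 = (-s - 2)/(3*s^2 - 4)
(2) multiply [W1/(1+W1*W2)], W3 (series) = (3*s^2 + 4*s - 4)/(3*s^4 - 6*s^3 - 13*s^2 + 8*s + 12)
That last expression is T(s); at s = 0 only the constant terms survive, so T(0) = -4/12 = -1/3.

Answer: -1/3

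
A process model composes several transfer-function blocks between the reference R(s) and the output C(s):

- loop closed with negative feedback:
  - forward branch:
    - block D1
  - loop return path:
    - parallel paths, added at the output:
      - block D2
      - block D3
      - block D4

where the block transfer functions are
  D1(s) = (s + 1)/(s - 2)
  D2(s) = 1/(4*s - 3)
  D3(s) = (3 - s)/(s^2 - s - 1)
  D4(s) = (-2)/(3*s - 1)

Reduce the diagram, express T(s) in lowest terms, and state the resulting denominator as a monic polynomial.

Step 1 - combine D2, D3, D4 in parallel; result (-17*s^3 + 59*s^2 - 42*s + 4)/(12*s^4 - 25*s^3 + 4*s^2 + 10*s - 3)
Step 2 - reduce the feedback loop with forward D1 and return (D2+D3+D4); result (12*s^5 - 13*s^4 - 21*s^3 + 14*s^2 + 7*s - 3)/(12*s^5 - 66*s^4 + 96*s^3 + 19*s^2 - 61*s + 10)
The result of step 2 is T(s) in lowest terms. Its denominator has leading coefficient 12; dividing the denominator through by 12 makes it monic.

Final answer: s^5 - 11*s^4/2 + 8*s^3 + 19*s^2/12 - 61*s/12 + 5/6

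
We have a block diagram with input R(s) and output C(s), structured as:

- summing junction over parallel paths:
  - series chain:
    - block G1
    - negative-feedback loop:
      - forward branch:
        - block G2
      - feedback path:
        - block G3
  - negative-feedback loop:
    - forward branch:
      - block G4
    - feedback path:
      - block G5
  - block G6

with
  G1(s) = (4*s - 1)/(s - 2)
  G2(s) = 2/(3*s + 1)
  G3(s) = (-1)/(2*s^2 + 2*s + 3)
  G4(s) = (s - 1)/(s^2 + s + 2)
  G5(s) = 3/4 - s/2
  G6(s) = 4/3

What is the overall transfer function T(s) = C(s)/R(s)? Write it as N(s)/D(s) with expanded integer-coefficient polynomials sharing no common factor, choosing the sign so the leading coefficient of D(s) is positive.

Answer: (48*s^6 + 352*s^5 + 320*s^4 + 244*s^3 - 380*s^2 - 126*s - 106)/(36*s^6 + 138*s^5 - 48*s^4 - 321*s^3 - 654*s^2 - 369*s - 30)

Working:
[1] apply the feedback formula to G2, G3 gives (4*s^2 + 4*s + 6)/(6*s^3 + 8*s^2 + 11*s + 1)
[2] series reduction of G1, [G2/(1+G2*G3)] gives (16*s^3 + 12*s^2 + 20*s - 6)/(6*s^4 - 4*s^3 - 5*s^2 - 21*s - 2)
[3] feedback reduction of G4, G5 gives (4*s - 4)/(2*s^2 + 9*s + 5)
[4] sum the parallel branches (G1*[G2/(1+G2*G3)]), [G4/(1+G4*G5)], G6, giving the overall T(s)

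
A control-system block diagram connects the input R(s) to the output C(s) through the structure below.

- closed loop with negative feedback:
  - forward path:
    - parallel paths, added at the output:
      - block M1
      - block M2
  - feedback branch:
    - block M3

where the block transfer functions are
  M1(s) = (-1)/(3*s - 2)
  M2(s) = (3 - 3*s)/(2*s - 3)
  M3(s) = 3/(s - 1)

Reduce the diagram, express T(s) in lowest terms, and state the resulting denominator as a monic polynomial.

Answer: s^3 - 23*s^2/3 + 29*s/3 - 5/2

Working:
Step 1: add M1, M2 (parallel); result (-9*s^2 + 13*s - 3)/(6*s^2 - 13*s + 6)
Step 2: feedback reduction of (M1+M2), M3; result (-9*s^3 + 22*s^2 - 16*s + 3)/(6*s^3 - 46*s^2 + 58*s - 15)
T(s) is the step-2 result (common factors already cancelled). Leading coefficient of the denominator: 6. Divide through by 6 for the monic polynomial.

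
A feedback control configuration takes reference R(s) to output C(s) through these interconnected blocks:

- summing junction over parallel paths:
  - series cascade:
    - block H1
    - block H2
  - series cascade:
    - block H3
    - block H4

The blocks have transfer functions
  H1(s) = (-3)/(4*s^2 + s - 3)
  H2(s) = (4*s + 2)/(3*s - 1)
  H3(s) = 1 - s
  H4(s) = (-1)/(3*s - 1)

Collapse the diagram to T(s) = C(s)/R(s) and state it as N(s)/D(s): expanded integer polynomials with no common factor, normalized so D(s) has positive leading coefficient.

Step 1 - multiply H1, H2 (series), giving (-12*s - 6)/(12*s^3 - s^2 - 10*s + 3)
Step 2 - combine H3, H4 in series, giving (s - 1)/(3*s - 1)
Step 3 - add (H1*H2), (H3*H4) (parallel), which is the overall transfer function T(s) = C(s)/R(s) in lowest terms

Final answer: (4*s^3 - 3*s^2 - 16*s - 3)/(12*s^3 - s^2 - 10*s + 3)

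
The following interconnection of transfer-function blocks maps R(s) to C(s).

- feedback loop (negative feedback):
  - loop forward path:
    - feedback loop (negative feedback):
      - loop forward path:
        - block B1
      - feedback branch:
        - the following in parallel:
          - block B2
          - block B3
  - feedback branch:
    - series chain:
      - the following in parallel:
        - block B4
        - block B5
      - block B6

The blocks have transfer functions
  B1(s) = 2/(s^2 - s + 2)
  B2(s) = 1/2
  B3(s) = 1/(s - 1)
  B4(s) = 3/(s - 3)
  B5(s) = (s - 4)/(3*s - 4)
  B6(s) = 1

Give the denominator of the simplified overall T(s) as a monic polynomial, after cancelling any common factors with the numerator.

First reduce the diagram to T(s).

Step 1 - reduce the parallel group B2, B3 gives (s + 1)/(2*s - 2)
Step 2 - reduce the feedback loop with forward B1 and return (B2+B3) gives (2*s - 2)/(s^3 - 2*s^2 + 4*s - 1)
Step 3 - add B4, B5 (parallel) gives (s^2 + 2*s)/(3*s^2 - 13*s + 12)
Step 4 - series reduction of (B4+B5), B6 gives (s^2 + 2*s)/(3*s^2 - 13*s + 12)
Step 5 - reduce the feedback loop with forward [B1/(1+B1*(B2+B3))] and return ((B4+B5)*B6) gives (6*s^3 - 32*s^2 + 50*s - 24)/(3*s^5 - 19*s^4 + 52*s^3 - 77*s^2 + 57*s - 12)
Step 5 gives the fully reduced T(s), with no common factor left to cancel. The denominator's leading coefficient is 3, so divide each of its coefficients by 3 to get the monic form.

Answer: s^5 - 19*s^4/3 + 52*s^3/3 - 77*s^2/3 + 19*s - 4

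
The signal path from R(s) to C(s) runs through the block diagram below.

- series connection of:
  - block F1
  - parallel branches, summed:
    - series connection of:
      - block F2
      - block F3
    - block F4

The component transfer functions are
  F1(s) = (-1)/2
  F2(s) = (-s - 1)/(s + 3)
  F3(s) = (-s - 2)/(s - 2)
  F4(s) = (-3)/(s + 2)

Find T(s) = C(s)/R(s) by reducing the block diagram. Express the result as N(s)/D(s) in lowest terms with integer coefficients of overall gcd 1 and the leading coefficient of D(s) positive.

Step 1: combine F2, F3 in series, giving (s^2 + 3*s + 2)/(s^2 + s - 6)
Step 2: parallel reduction of (F2*F3), F4, giving (s^3 + 2*s^2 + 5*s + 22)/(s^3 + 3*s^2 - 4*s - 12)
Step 3: reduce the series chain F1, ((F2*F3)+F4); the result is T(s) itself (integer coefficients, no common factor, positive leading denominator coefficient)

Therefore the answer is (-s^3 - 2*s^2 - 5*s - 22)/(2*s^3 + 6*s^2 - 8*s - 24).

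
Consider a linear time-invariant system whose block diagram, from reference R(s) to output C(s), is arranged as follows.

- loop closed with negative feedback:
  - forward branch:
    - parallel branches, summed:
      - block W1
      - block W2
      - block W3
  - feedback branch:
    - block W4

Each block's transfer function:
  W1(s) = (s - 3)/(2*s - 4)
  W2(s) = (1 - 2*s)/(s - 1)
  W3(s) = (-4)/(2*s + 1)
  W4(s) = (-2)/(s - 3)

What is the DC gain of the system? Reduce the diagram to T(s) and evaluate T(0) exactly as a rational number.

Reducing step by step:

(1) reduce the parallel group W1, W2, W3 -> (-6*s^3 + s^2 + 28*s - 17)/(4*s^3 - 10*s^2 + 2*s + 4)
(2) apply the feedback formula to (W1+W2+W3), W4 -> (-6*s^4 + 19*s^3 + 25*s^2 - 101*s + 51)/(4*s^4 - 10*s^3 + 30*s^2 - 58*s + 22)
The step-2 result is T(s). Setting s = 0: T(0) = 51/22.

Answer: 51/22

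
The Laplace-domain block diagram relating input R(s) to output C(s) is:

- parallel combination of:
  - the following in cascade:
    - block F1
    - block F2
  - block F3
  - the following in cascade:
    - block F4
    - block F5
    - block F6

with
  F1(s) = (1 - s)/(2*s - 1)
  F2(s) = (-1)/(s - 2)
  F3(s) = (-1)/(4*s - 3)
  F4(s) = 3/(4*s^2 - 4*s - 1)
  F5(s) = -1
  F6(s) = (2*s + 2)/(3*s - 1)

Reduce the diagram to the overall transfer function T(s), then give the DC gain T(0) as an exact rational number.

[1] series reduction of F1, F2: (s - 1)/(2*s^2 - 5*s + 2)
[2] cascade F4, F5, F6: (-6*s - 6)/(12*s^3 - 16*s^2 + s + 1)
[3] combine (F1*F2), F3, (F4*F5*F6) in parallel: (24*s^5 - 104*s^4 + 154*s^3 + 2*s^2 - 103*s + 37)/(96*s^6 - 440*s^5 + 700*s^4 - 458*s^3 + 93*s^2 + 17*s - 6)
DC gain: substitute s = 0 into T(s) from step 3: T(0) = 37/(-6) = -37/6.

Answer: -37/6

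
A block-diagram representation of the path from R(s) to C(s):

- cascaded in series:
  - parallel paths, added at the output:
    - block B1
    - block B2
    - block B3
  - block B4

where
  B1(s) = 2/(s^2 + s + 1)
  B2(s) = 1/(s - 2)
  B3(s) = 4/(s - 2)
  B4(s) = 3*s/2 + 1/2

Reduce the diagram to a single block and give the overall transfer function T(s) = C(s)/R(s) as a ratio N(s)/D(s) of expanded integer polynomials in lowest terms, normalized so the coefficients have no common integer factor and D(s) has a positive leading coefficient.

First reduce the diagram to T(s).

[1] add B1, B2, B3 (parallel), giving (5*s^2 + 7*s + 1)/(s^3 - s^2 - s - 2)
[2] series reduction of (B1+B2+B3), B4, which is the overall transfer function T(s) = C(s)/R(s) in lowest terms

Answer: (15*s^3 + 26*s^2 + 10*s + 1)/(2*s^3 - 2*s^2 - 2*s - 4)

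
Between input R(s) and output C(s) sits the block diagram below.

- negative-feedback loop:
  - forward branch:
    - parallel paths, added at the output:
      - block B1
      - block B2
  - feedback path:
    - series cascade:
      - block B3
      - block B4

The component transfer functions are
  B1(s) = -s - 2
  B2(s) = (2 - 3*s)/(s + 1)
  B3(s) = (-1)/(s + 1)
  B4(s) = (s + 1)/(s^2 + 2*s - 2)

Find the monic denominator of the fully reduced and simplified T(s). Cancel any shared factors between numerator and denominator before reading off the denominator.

Step 1: reduce the parallel group B1, B2 = (-s^2 - 6*s)/(s + 1)
Step 2: series reduction of B3, B4 = (-1)/(s^2 + 2*s - 2)
Step 3: reduce the feedback loop with forward (B1+B2) and return (B3*B4) = (-s^4 - 8*s^3 - 10*s^2 + 12*s)/(s^3 + 4*s^2 + 6*s - 2)
No further cancellation is possible in the step-3 result, so that is T(s). Its denominator is already monic.

Answer: s^3 + 4*s^2 + 6*s - 2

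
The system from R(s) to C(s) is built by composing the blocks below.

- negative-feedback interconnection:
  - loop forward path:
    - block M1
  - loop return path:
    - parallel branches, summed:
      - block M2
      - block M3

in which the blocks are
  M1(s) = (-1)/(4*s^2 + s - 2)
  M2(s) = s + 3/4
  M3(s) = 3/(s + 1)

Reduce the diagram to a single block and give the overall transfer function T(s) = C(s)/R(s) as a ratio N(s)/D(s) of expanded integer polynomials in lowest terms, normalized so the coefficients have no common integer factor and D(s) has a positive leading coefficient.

Reducing step by step:

Step 1 - reduce the parallel group M2, M3 = (4*s^2 + 7*s + 15)/(4*s + 4)
Step 2 - feedback reduction of M1, (M2+M3): this yields T(s), and no further normalization is needed

Answer: (-4*s - 4)/(16*s^3 + 16*s^2 - 11*s - 23)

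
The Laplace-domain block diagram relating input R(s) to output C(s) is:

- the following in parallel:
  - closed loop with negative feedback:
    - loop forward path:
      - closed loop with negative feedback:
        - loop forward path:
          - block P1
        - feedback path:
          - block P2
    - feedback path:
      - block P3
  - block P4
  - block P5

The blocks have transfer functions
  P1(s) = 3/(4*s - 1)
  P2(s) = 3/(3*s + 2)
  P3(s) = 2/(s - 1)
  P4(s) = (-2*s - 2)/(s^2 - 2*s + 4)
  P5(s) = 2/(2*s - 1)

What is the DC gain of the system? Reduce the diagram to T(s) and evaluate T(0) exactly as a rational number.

Answer: -37/10

Working:
Step 1: reduce the feedback loop with forward P1 and return P2, giving (9*s + 6)/(12*s^2 + 5*s + 7)
Step 2: collapse the loop ([P1/(1+P1*P2)] forward, P3 return), giving (9*s^2 - 3*s - 6)/(12*s^3 - 7*s^2 + 20*s + 5)
Step 3: sum the parallel branches [[P1/(1+P1*P2)]/(1+[P1/(1+P1*P2)]*P3)], P4, P5, giving (-6*s^5 - 109*s^4 + 215*s^3 - 236*s^2 + 122*s + 74)/(24*s^6 - 74*s^5 + 195*s^4 - 208*s^3 + 203*s^2 - 30*s - 20)
The step-3 result is T(s). Setting s = 0: T(0) = 74/(-20) = -37/10.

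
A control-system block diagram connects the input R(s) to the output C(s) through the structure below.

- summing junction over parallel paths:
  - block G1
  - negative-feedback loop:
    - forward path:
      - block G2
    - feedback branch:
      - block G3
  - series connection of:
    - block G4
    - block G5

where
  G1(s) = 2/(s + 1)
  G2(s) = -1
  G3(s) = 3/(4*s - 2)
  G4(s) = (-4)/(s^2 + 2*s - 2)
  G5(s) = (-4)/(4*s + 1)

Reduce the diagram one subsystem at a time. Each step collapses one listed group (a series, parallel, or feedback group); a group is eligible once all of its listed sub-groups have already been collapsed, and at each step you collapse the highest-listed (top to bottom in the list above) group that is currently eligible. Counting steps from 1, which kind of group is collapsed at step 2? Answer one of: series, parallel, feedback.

Step 1 - feedback reduction of G2, G3
Step 2 - reduce the series chain G4, G5
Step 3 - reduce the parallel group G1, [G2/(1+G2*G3)], (G4*G5)
At step 2 the group reduced is series.

Answer: series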